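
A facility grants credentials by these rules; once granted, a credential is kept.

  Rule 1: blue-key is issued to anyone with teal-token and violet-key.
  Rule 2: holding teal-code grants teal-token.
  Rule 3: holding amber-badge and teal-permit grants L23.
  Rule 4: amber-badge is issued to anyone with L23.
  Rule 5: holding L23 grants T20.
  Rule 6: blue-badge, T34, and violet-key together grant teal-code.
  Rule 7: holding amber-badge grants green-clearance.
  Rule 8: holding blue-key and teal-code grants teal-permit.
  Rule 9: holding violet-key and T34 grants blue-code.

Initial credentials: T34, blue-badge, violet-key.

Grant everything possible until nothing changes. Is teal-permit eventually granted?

Holding blue-badge, T34, and violet-key grants teal-code (Rule 6).
Holding teal-code grants teal-token (Rule 2).
Holding teal-token and violet-key grants blue-key (Rule 1).
Holding blue-key and teal-code grants teal-permit (Rule 8).

Yes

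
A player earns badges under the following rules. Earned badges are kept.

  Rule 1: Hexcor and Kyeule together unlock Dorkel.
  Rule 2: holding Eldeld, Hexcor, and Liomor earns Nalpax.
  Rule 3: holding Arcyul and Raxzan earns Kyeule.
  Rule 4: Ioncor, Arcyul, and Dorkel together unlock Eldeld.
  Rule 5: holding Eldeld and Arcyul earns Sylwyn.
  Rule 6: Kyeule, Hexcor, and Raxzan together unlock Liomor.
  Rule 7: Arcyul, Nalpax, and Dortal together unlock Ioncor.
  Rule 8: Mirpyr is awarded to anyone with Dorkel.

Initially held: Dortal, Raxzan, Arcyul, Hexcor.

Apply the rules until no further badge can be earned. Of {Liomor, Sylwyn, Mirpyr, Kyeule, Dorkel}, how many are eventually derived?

4

With Arcyul and Raxzan, Kyeule is earned (Rule 3).
With Kyeule, Hexcor, and Raxzan, Liomor is earned (Rule 6).
With Hexcor and Kyeule, Dorkel is earned (Rule 1).
With Dorkel, Mirpyr is earned (Rule 8).
Liomor: reached.
Sylwyn would need Eldeld and Arcyul (Rule 5), but Eldeld is never earned.
Mirpyr: reached.
Kyeule: reached.
Dorkel: reached.
Reached: Liomor, Mirpyr, Kyeule, and Dorkel — 4 of the 5.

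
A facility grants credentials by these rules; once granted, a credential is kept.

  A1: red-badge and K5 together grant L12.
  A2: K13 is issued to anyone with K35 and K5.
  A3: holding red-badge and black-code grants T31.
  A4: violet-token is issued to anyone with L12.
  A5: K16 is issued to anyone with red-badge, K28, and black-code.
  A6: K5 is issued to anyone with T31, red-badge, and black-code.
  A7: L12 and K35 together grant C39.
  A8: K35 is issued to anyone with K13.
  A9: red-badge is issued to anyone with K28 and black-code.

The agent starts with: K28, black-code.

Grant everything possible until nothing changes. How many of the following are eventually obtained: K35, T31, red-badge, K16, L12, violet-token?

Holding K28 and black-code grants red-badge (A9).
Holding red-badge and black-code grants T31 (A3).
Holding red-badge, K28, and black-code grants K16 (A5).
Holding T31, red-badge, and black-code grants K5 (A6).
Holding red-badge and K5 grants L12 (A1).
Holding L12 grants violet-token (A4).
K35 would need K13 (A8), but K13 is never granted.
T31: reached.
red-badge: reached.
K16: reached.
L12: reached.
violet-token: reached.
Reached: T31, red-badge, K16, L12, and violet-token — 5 of the 6.

5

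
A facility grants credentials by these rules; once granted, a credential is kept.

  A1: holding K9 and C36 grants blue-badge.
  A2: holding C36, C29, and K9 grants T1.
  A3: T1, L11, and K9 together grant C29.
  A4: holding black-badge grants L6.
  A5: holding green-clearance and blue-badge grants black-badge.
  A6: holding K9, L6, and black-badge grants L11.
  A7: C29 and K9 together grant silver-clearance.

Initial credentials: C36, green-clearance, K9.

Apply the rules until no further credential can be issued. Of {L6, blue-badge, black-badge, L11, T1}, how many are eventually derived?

4

Holding K9 and C36 grants blue-badge (A1).
Holding green-clearance and blue-badge grants black-badge (A5).
Holding black-badge grants L6 (A4).
Holding K9, L6, and black-badge grants L11 (A6).
L6: reached.
blue-badge: reached.
black-badge: reached.
L11: reached.
T1 would need C36, C29, and K9 (A2), but C29 is never granted.
Reached: L6, blue-badge, black-badge, and L11 — 4 of the 5.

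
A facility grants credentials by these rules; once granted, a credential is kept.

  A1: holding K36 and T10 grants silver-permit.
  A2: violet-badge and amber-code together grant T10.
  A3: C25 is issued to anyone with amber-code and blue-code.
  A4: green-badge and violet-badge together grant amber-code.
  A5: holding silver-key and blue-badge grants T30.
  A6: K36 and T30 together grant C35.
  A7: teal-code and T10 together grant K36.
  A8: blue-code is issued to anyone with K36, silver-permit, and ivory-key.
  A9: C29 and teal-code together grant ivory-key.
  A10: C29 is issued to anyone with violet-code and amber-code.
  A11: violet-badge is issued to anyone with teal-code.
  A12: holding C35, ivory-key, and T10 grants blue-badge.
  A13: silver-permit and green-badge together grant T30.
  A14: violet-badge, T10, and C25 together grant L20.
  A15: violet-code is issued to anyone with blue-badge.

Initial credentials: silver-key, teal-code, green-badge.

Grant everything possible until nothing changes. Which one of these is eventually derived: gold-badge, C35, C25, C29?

Holding teal-code grants violet-badge (A11).
Holding green-badge and violet-badge grants amber-code (A4).
Holding violet-badge and amber-code grants T10 (A2).
Holding teal-code and T10 grants K36 (A7).
Holding K36 and T10 grants silver-permit (A1).
Holding silver-permit and green-badge grants T30 (A13).
Holding K36 and T30 grants C35 (A6).
No rule produces gold-badge, and it is not given. C25 would need amber-code and blue-code (A3), but blue-code is never granted. C29 would need violet-code and amber-code (A10), but violet-code is never granted.

C35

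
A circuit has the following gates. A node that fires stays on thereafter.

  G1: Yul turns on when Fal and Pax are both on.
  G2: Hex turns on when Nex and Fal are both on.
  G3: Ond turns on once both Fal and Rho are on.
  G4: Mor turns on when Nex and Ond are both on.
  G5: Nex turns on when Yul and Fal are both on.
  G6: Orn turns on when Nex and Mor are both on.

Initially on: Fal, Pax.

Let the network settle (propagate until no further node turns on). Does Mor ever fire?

Mor would need Nex and Ond (G4), but Ond never turns on.

No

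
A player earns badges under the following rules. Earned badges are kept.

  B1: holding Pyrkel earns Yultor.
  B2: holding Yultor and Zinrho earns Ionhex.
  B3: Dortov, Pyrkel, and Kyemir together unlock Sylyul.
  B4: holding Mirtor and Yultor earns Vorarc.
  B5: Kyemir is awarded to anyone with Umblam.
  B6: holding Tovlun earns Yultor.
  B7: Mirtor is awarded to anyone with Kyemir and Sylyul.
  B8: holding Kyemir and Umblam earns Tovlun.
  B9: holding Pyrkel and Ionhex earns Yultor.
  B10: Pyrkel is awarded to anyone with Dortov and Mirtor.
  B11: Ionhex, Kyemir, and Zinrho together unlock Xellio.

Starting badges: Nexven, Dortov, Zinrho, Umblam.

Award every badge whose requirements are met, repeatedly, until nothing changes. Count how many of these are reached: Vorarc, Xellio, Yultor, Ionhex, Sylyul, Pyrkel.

With Umblam, Kyemir is earned (B5).
With Kyemir and Umblam, Tovlun is earned (B8).
With Tovlun, Yultor is earned (B6).
With Yultor and Zinrho, Ionhex is earned (B2).
With Ionhex, Kyemir, and Zinrho, Xellio is earned (B11).
Vorarc would need Mirtor and Yultor (B4), but Mirtor is never earned.
Xellio: reached.
Yultor: reached.
Ionhex: reached.
Sylyul would need Dortov, Pyrkel, and Kyemir (B3), but Pyrkel is never earned.
Pyrkel would need Dortov and Mirtor (B10), but Mirtor is never earned.
Reached: Xellio, Yultor, and Ionhex — 3 of the 6.

3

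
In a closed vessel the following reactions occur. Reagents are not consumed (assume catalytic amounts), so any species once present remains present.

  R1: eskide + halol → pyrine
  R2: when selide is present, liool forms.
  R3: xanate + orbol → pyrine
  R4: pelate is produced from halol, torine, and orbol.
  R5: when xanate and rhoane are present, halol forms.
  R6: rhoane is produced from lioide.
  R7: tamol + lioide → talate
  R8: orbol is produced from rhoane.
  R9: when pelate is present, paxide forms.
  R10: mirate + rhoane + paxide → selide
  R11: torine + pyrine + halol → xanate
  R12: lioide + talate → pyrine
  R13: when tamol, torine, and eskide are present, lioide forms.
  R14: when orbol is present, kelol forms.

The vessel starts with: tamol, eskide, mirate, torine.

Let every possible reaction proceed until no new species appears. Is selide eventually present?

selide would need mirate, rhoane, and paxide (R10), but paxide never forms.

No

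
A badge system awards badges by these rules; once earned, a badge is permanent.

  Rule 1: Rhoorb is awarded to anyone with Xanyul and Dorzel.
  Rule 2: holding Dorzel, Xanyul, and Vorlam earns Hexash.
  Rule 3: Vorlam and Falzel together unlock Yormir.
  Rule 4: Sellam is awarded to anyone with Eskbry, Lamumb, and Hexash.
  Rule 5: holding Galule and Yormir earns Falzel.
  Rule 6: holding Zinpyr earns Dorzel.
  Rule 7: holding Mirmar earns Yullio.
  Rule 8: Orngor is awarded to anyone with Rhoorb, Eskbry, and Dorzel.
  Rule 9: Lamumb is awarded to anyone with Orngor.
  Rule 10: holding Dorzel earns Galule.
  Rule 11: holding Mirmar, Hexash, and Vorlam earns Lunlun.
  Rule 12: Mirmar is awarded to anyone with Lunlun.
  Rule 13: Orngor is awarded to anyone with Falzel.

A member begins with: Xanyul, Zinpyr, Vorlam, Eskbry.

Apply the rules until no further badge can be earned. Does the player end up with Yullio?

Yullio would need Mirmar (Rule 7), but Mirmar is never earned.

No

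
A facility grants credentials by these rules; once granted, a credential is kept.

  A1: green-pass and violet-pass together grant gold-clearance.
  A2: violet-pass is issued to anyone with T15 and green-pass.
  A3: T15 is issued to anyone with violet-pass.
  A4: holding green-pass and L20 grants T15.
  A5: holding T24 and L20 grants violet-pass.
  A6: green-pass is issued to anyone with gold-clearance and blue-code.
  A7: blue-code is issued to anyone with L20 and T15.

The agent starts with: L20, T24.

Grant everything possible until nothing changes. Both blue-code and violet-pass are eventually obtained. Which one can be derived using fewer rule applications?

violet-pass: Holding T24 and L20 grants violet-pass (A5). [1 rule application]
blue-code: Holding T24 and L20 grants violet-pass (A5). Holding violet-pass grants T15 (A3). Holding L20 and T15 grants blue-code (A7). [3 rule applications]
violet-pass needs fewer.

violet-pass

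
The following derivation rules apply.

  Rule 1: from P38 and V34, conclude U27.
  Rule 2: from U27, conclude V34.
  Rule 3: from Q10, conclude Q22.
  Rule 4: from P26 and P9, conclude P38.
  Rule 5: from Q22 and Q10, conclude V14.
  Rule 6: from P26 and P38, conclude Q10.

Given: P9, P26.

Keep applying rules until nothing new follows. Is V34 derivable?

V34 would need U27 (Rule 2), but U27 is never established.

No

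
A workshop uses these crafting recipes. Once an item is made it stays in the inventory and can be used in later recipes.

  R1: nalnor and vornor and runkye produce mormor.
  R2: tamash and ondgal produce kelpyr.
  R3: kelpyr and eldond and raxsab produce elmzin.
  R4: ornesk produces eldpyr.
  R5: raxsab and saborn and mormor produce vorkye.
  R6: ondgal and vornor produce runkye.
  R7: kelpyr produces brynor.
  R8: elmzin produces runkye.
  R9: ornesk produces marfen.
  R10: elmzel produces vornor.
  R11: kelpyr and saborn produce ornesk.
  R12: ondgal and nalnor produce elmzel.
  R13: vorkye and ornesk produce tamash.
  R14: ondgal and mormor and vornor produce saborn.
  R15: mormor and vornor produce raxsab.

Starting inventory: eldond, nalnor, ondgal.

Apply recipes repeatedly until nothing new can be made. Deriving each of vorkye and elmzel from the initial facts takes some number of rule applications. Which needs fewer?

elmzel

elmzel: Using R12, ondgal and nalnor make elmzel. [1 rule application]
vorkye: Using R12, ondgal and nalnor make elmzel. Using R10, elmzel makes vornor. Using R6, ondgal and vornor make runkye. nalnor and vornor and runkye → mormor (R1). Using R14, ondgal, mormor, and vornor make saborn. mormor and vornor → raxsab (R15). Using R5, raxsab, saborn, and mormor make vorkye. [7 rule applications]
elmzel needs fewer.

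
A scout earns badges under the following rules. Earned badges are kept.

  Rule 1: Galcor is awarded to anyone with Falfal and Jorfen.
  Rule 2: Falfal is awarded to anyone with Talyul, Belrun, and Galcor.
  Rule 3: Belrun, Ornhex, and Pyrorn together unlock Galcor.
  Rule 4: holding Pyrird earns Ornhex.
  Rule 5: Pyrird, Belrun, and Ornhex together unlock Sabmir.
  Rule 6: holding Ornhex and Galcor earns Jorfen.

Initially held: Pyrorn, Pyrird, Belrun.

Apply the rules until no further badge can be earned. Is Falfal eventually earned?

Falfal would need Talyul, Belrun, and Galcor (Rule 2), but Talyul is never earned.

No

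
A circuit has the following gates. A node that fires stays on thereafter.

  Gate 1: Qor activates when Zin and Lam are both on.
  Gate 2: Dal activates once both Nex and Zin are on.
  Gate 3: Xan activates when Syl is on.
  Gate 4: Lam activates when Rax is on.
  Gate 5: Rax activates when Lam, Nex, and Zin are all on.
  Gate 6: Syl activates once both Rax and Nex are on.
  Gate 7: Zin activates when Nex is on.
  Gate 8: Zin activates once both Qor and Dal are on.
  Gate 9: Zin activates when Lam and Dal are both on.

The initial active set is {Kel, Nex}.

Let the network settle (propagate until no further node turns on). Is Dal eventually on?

Yes

Nex is on, so Zin activates (Gate 7).
Gate 2: Nex and Zin on → Dal on.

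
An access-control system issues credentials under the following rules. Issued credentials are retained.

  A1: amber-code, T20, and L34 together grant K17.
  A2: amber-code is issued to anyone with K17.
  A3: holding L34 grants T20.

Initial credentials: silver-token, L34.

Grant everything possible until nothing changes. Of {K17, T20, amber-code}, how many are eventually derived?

1

Holding L34 grants T20 (A3).
K17 would need amber-code, T20, and L34 (A1), but amber-code is never granted.
T20: reached.
amber-code would need K17 (A2), but K17 is never granted.
Reached: T20 — 1 of the 3.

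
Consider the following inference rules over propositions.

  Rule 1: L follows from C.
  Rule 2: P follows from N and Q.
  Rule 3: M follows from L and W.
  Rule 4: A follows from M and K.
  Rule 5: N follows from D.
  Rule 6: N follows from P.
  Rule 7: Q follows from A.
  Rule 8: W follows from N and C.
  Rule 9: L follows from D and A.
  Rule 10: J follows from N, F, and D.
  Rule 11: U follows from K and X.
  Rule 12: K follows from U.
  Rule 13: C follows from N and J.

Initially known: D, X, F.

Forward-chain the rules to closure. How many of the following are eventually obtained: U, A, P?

U would need K and X (Rule 11), but K is never established.
A would need M and K (Rule 4), but K is never established.
P would need N and Q (Rule 2), but Q is never established.
None of the 3 are reached.

0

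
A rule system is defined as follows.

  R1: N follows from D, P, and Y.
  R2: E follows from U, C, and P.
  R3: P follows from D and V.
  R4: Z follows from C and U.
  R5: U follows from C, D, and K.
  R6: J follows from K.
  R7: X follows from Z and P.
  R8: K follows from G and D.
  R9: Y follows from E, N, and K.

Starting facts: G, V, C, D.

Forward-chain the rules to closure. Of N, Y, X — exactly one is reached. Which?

X

From G and D, R8 gives K.
D and V hold, so P follows (R3).
From C, D, and K, R5 gives U.
C and U hold, so Z follows (R4).
From Z and P, R7 gives X.
N would need D, P, and Y (R1), but Y is never established. Y would need E, N, and K (R9), but N is never established.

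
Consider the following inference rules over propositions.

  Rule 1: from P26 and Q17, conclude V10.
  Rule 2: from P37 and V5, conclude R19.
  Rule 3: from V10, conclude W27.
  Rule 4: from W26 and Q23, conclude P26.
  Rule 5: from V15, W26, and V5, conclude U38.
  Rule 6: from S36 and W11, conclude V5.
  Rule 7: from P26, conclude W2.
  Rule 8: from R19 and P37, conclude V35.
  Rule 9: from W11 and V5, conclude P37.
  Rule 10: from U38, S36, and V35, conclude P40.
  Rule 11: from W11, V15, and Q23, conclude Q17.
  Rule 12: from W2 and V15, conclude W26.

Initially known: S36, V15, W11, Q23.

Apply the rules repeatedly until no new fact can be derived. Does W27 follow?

W27 would need V10 (Rule 3), but V10 is never established.

No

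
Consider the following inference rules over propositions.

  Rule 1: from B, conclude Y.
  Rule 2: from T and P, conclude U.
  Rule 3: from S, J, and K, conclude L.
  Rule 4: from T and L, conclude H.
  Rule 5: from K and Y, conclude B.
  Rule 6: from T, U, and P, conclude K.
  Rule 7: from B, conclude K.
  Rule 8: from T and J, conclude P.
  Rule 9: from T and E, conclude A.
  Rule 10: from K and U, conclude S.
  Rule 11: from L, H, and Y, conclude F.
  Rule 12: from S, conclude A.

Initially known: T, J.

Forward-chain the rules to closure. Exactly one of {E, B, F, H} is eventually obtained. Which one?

H

T and J hold, so P follows (Rule 8).
T and P hold, so U follows (Rule 2).
T, U, and P hold, so K follows (Rule 6).
From K and U, Rule 10 gives S.
From S, J, and K, Rule 3 gives L.
From T and L, Rule 4 gives H.
No rule produces E, and it is not given. F would need L, H, and Y (Rule 11), but Y is never established. B would need K and Y (Rule 5), but Y is never established.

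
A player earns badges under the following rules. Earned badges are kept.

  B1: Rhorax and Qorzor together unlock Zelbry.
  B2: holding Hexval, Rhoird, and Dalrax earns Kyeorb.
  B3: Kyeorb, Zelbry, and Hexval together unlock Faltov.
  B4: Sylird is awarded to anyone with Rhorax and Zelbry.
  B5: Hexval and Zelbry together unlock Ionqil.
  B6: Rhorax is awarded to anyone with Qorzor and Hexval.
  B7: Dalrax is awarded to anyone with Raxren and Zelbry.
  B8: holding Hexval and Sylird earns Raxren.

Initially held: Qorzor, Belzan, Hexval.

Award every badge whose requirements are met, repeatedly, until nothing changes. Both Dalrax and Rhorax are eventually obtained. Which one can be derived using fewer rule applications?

Rhorax: With Qorzor and Hexval, Rhorax is earned (B6). [1 rule application]
Dalrax: With Qorzor and Hexval, Rhorax is earned (B6). With Rhorax and Qorzor, Zelbry is earned (B1). With Rhorax and Zelbry, Sylird is earned (B4). With Hexval and Sylird, Raxren is earned (B8). With Raxren and Zelbry, Dalrax is earned (B7). [5 rule applications]
Rhorax needs fewer.

Rhorax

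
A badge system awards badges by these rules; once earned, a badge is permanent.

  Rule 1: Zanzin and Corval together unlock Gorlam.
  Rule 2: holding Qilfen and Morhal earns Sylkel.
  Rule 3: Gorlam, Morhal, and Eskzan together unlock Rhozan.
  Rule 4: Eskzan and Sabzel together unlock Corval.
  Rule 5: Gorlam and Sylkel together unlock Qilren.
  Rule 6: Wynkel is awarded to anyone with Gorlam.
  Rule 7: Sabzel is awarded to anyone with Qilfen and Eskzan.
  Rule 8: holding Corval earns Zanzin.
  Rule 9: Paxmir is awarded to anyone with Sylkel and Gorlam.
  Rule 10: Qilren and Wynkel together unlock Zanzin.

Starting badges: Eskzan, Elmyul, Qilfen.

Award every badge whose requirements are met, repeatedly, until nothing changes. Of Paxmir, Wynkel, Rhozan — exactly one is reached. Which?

Wynkel

With Qilfen and Eskzan, Sabzel is earned (Rule 7).
With Eskzan and Sabzel, Corval is earned (Rule 4).
With Corval, Zanzin is earned (Rule 8).
With Zanzin and Corval, Gorlam is earned (Rule 1).
With Gorlam, Wynkel is earned (Rule 6).
Rhozan would need Gorlam, Morhal, and Eskzan (Rule 3), but Morhal is never earned. Paxmir would need Sylkel and Gorlam (Rule 9), but Sylkel is never earned.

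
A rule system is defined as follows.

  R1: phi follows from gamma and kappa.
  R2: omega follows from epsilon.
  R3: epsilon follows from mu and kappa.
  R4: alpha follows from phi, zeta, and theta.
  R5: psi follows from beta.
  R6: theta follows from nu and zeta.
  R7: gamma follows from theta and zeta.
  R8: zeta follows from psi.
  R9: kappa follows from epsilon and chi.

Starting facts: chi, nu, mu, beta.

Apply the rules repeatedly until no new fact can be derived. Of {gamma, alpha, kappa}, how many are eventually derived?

1

From beta, R5 gives psi.
From psi, R8 gives zeta.
From nu and zeta, R6 gives theta.
theta and zeta hold, so gamma follows (R7).
gamma: reached.
alpha would need phi, zeta, and theta (R4), but phi is never established.
kappa would need epsilon and chi (R9), but epsilon is never established.
Reached: gamma — 1 of the 3.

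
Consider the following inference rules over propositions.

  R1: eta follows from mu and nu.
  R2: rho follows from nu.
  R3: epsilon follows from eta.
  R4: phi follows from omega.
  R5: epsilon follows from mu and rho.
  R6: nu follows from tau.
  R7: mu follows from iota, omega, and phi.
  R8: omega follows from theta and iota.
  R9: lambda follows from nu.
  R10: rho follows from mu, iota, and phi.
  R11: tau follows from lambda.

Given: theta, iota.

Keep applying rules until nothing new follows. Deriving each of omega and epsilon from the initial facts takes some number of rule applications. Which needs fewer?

omega: From theta and iota, R8 gives omega. [1 rule application]
epsilon: theta and iota hold, so omega follows (R8). From omega, R4 gives phi. iota, omega, and phi hold, so mu follows (R7). mu, iota, and phi hold, so rho follows (R10). mu and rho hold, so epsilon follows (R5). [5 rule applications]
omega needs fewer.

omega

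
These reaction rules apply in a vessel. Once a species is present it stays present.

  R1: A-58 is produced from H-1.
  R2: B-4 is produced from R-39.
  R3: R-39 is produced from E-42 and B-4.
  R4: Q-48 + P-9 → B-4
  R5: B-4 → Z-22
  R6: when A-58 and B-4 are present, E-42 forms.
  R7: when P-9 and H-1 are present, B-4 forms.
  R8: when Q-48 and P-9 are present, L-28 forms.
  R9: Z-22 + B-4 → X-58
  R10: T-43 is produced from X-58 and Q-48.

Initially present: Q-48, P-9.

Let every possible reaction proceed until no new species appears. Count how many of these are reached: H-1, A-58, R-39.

No rule produces H-1, and it is not given.
A-58 would need H-1 (R1), but H-1 never forms.
R-39 would need E-42 and B-4 (R3), but E-42 never forms.
None of the 3 are reached.

0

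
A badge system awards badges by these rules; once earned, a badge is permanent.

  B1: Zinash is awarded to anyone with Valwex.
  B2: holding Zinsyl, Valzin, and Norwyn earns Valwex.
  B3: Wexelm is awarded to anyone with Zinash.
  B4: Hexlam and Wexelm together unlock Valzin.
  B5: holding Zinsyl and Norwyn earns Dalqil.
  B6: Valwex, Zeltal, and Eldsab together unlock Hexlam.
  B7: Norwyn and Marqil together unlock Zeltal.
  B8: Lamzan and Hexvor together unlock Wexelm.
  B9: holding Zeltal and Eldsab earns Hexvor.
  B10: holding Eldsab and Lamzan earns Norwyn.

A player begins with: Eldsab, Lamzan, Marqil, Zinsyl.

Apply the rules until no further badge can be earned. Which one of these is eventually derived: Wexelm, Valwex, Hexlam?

Wexelm

With Eldsab and Lamzan, Norwyn is earned (B10).
With Norwyn and Marqil, Zeltal is earned (B7).
With Zeltal and Eldsab, Hexvor is earned (B9).
With Lamzan and Hexvor, Wexelm is earned (B8).
Hexlam would need Valwex, Zeltal, and Eldsab (B6), but Valwex is never earned. Valwex would need Zinsyl, Valzin, and Norwyn (B2), but Valzin is never earned.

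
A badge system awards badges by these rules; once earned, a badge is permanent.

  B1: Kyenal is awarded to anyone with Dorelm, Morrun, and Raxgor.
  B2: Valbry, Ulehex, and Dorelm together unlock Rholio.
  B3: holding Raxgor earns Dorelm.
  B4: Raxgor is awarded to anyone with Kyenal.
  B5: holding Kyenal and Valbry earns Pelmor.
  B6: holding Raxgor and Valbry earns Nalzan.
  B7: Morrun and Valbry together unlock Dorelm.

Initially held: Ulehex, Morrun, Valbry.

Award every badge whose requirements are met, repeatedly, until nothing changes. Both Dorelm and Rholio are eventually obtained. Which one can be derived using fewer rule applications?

Dorelm

Dorelm: With Morrun and Valbry, Dorelm is earned (B7). [1 rule application]
Rholio: With Morrun and Valbry, Dorelm is earned (B7). With Valbry, Ulehex, and Dorelm, Rholio is earned (B2). [2 rule applications]
Dorelm needs fewer.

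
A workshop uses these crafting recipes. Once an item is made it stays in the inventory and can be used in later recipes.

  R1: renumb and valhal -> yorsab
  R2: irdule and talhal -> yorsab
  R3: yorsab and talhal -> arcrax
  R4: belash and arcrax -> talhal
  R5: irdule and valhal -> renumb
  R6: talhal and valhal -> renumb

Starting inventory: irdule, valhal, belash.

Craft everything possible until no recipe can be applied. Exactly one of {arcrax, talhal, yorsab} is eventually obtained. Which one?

yorsab

irdule and valhal -> renumb (R5).
Using R1, renumb and valhal make yorsab.
arcrax would need yorsab and talhal (R3), but talhal is never obtained. talhal would need belash and arcrax (R4), but arcrax is never obtained.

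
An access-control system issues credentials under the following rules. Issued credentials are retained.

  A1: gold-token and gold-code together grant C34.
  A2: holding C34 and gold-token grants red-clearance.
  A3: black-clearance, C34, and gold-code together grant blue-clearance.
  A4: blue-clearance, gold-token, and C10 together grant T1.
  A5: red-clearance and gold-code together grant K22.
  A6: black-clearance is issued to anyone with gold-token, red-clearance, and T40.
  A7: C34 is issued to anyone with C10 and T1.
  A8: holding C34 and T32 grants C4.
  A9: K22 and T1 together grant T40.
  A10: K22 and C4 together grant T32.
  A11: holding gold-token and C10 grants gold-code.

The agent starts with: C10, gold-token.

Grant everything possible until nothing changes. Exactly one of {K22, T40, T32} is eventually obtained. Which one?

K22

Holding gold-token and C10 grants gold-code (A11).
Holding gold-token and gold-code grants C34 (A1).
Holding C34 and gold-token grants red-clearance (A2).
Holding red-clearance and gold-code grants K22 (A5).
T32 would need K22 and C4 (A10), but C4 is never granted. T40 would need K22 and T1 (A9), but T1 is never granted.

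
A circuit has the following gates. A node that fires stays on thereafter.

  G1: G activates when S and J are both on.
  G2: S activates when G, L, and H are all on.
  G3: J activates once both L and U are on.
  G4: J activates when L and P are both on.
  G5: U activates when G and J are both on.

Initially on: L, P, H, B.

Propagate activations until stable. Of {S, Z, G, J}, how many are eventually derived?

G4: L and P on → J on.
S would need G, L, and H (G2), but G never turns on.
No rule produces Z, and it is not given.
G would need S and J (G1), but S never turns on.
J: reached.
Reached: J — 1 of the 4.

1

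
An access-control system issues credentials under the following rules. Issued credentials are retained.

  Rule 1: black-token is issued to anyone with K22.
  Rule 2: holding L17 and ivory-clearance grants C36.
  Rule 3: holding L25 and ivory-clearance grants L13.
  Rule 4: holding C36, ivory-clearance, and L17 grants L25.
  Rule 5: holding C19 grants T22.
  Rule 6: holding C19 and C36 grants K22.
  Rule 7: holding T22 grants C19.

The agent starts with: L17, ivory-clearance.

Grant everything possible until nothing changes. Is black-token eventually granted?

No

black-token would need K22 (Rule 1), but K22 is never granted.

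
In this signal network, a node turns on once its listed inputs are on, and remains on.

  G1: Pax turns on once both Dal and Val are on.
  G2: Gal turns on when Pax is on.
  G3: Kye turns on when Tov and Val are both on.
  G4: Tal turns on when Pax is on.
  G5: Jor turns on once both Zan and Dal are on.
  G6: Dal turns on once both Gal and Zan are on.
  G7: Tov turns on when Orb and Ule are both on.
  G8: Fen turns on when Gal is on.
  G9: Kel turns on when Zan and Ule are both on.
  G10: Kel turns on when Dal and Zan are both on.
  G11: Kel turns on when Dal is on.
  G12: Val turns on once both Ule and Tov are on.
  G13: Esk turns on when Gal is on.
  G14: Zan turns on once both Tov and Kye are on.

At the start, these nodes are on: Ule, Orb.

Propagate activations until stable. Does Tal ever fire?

No

Tal would need Pax (G4), but Pax never turns on.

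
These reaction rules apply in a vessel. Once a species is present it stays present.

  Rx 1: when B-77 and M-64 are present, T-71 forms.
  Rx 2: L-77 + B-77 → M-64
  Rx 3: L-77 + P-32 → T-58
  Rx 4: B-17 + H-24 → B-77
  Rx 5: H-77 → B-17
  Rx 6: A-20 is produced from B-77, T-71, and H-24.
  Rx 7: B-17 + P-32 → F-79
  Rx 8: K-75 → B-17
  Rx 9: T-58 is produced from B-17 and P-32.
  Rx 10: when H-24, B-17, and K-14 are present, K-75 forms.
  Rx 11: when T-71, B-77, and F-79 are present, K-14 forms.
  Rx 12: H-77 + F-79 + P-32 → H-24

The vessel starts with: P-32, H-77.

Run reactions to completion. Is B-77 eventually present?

Yes

H-77 present → B-17 forms (Rx 5).
B-17 and P-32 present → F-79 forms (Rx 7).
H-77, F-79, and P-32 present → H-24 forms (Rx 12).
B-17 and H-24 present → B-77 forms (Rx 4).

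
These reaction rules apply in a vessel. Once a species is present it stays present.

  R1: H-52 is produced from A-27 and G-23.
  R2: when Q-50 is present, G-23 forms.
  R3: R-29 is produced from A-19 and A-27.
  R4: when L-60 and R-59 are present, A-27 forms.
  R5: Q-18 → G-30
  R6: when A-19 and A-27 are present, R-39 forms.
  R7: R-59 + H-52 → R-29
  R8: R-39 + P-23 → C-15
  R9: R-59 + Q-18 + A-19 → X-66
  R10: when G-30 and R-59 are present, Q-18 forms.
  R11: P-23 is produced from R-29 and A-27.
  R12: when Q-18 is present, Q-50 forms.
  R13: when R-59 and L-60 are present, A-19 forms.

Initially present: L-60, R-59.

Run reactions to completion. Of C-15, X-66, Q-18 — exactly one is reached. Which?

L-60 and R-59 present → A-27 forms (R4).
R-59 and L-60 present → A-19 forms (R13).
A-19 and A-27 present → R-29 forms (R3).
A-19 and A-27 present → R-39 forms (R6).
R-29 and A-27 present → P-23 forms (R11).
R-39 and P-23 present → C-15 forms (R8).
Q-18 would need G-30 and R-59 (R10), but G-30 never forms. X-66 would need R-59, Q-18, and A-19 (R9), but Q-18 never forms.

C-15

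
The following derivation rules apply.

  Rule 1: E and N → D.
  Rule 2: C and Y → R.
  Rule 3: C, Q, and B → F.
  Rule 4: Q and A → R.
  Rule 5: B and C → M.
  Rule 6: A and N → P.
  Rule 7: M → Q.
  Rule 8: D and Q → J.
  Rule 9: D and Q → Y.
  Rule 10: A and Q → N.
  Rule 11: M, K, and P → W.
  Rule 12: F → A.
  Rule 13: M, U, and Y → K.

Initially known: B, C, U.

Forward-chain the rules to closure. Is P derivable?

B and C hold, so M follows (Rule 5).
M holds, so Q follows (Rule 7).
C, Q, and B hold, so F follows (Rule 3).
F holds, so A follows (Rule 12).
From A and Q, Rule 10 gives N.
A and N hold, so P follows (Rule 6).

Yes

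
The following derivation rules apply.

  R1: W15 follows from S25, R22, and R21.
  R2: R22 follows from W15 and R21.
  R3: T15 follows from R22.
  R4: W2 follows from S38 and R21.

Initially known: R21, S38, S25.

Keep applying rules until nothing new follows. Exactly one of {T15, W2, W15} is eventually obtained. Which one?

From S38 and R21, R4 gives W2.
W15 would need S25, R22, and R21 (R1), but R22 is never established. T15 would need R22 (R3), but R22 is never established.

W2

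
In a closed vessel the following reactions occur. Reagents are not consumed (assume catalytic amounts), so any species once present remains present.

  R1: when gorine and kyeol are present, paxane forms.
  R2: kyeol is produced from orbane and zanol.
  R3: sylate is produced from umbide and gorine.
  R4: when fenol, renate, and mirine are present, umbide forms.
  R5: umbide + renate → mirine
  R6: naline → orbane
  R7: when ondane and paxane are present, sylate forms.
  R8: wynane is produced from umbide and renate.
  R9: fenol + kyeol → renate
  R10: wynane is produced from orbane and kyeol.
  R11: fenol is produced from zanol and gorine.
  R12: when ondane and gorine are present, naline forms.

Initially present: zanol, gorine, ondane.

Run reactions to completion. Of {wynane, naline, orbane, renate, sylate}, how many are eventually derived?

5

ondane and gorine present → naline forms (R12).
zanol and gorine present → fenol forms (R11).
naline present → orbane forms (R6).
orbane and zanol present → kyeol forms (R2).
orbane and kyeol present → wynane forms (R10).
gorine and kyeol present → paxane forms (R1).
fenol and kyeol present → renate forms (R9).
ondane and paxane present → sylate forms (R7).
wynane: reached.
naline: reached.
orbane: reached.
renate: reached.
sylate: reached.
All 5 are reached.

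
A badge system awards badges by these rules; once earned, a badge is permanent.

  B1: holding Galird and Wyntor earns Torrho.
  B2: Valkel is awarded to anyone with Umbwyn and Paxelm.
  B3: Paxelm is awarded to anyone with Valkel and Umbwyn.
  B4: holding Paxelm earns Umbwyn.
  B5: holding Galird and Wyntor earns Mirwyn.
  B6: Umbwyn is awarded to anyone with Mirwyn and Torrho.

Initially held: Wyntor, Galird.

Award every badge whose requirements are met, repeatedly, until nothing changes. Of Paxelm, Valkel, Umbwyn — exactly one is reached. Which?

With Galird and Wyntor, Torrho is earned (B1).
With Galird and Wyntor, Mirwyn is earned (B5).
With Mirwyn and Torrho, Umbwyn is earned (B6).
Paxelm would need Valkel and Umbwyn (B3), but Valkel is never earned. Valkel would need Umbwyn and Paxelm (B2), but Paxelm is never earned.

Umbwyn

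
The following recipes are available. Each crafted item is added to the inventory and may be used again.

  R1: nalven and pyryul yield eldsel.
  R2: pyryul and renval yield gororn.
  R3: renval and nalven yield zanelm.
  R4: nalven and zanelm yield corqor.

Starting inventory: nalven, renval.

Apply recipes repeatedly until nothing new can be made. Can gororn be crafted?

gororn would need pyryul and renval (R2), but pyryul is never obtained.

No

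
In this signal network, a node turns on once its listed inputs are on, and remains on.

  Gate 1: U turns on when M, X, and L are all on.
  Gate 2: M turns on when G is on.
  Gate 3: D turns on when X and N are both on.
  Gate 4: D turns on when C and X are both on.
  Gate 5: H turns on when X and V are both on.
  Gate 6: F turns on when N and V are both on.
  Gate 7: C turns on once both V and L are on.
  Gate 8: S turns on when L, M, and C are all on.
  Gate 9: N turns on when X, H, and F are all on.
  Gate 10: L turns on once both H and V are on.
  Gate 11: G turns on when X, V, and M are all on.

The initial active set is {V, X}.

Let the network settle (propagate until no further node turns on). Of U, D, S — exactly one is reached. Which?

D

X and V are on, so H turns on (Gate 5).
H and V are on, so L turns on (Gate 10).
V and L are on, so C turns on (Gate 7).
C and X are on, so D turns on (Gate 4).
S would need L, M, and C (Gate 8), but M never turns on. U would need M, X, and L (Gate 1), but M never turns on.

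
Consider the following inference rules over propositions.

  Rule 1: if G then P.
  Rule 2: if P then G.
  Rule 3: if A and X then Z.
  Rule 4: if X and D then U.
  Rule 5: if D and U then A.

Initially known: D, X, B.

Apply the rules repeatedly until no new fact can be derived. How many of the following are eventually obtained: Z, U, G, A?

From X and D, Rule 4 gives U.
From D and U, Rule 5 gives A.
From A and X, Rule 3 gives Z.
Z: reached.
U: reached.
G would need P (Rule 2), but P is never established.
A: reached.
Reached: Z, U, and A — 3 of the 4.

3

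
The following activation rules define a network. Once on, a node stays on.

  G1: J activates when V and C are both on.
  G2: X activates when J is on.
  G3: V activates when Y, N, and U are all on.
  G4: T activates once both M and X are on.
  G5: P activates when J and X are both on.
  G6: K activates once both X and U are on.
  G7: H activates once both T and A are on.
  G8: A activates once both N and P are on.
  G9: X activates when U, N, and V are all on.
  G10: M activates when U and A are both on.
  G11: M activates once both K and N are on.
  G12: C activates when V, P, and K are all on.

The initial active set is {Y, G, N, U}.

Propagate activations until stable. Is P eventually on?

No

P would need J and X (G5), but J never turns on.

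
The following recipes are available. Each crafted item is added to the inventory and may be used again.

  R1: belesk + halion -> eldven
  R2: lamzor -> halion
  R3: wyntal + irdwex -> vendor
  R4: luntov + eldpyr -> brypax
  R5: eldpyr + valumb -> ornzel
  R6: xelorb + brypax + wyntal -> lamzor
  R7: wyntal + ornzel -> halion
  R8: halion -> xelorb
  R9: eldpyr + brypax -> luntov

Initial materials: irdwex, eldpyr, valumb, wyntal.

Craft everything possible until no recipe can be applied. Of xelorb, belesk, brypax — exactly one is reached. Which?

Using R5, eldpyr and valumb make ornzel.
Using R7, wyntal and ornzel make halion.
Using R8, halion makes xelorb.
No rule produces belesk, and it is not given. brypax would need luntov and eldpyr (R4), but luntov is never obtained.

xelorb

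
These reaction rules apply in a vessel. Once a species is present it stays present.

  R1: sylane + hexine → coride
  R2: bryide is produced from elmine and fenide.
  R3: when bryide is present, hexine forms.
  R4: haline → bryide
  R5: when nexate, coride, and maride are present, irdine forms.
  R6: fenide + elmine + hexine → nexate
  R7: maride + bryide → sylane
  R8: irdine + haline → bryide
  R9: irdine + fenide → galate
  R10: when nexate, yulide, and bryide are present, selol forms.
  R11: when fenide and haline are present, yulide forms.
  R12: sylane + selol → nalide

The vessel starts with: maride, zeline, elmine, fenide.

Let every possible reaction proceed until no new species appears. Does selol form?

selol would need nexate, yulide, and bryide (R10), but yulide never forms.

No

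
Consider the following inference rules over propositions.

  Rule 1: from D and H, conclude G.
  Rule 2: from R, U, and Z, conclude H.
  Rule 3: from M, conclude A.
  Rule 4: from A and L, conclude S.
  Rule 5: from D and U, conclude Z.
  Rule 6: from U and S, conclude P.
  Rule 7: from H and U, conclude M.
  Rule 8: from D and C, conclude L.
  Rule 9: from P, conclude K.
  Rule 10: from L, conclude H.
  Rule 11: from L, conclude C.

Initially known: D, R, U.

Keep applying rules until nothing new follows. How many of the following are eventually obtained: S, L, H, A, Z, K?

3

From D and U, Rule 5 gives Z.
From R, U, and Z, Rule 2 gives H.
H and U hold, so M follows (Rule 7).
M holds, so A follows (Rule 3).
S would need A and L (Rule 4), but L is never established.
L would need D and C (Rule 8), but C is never established.
H: reached.
A: reached.
Z: reached.
K would need P (Rule 9), but P is never established.
Reached: H, A, and Z — 3 of the 6.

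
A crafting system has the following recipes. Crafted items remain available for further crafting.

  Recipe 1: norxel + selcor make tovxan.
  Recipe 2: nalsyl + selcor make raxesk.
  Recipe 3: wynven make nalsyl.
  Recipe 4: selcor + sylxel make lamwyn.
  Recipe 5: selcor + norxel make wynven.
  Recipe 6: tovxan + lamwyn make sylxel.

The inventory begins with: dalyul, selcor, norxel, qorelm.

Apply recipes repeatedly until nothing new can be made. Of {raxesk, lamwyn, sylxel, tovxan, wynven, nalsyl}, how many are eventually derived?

4

Using Recipe 5, selcor and norxel make wynven.
Using Recipe 1, norxel and selcor make tovxan.
Using Recipe 3, wynven makes nalsyl.
Using Recipe 2, nalsyl and selcor make raxesk.
raxesk: reached.
lamwyn would need selcor and sylxel (Recipe 4), but sylxel is never obtained.
sylxel would need tovxan and lamwyn (Recipe 6), but lamwyn is never obtained.
tovxan: reached.
wynven: reached.
nalsyl: reached.
Reached: raxesk, tovxan, wynven, and nalsyl — 4 of the 6.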